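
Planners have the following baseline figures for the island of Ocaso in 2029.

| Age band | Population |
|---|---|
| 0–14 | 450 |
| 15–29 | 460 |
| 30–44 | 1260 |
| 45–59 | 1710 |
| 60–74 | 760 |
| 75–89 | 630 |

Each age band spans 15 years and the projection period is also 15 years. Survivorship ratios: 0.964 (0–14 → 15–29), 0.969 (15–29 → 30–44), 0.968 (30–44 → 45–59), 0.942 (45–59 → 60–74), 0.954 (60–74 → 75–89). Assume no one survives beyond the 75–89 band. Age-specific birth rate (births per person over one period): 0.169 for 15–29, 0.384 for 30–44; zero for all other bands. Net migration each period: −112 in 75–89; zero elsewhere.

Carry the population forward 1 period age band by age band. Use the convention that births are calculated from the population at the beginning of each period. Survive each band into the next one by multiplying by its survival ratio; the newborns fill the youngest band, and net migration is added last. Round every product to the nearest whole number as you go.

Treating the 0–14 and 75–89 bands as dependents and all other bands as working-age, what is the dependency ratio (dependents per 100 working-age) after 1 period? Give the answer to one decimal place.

31.7

Let band 1 be 0–14 through band 6 = 75–89.
[period 1]
Births: 460 * 0.169 = 78 ; 1260 * 0.384 = 484 — total 562
Band 2: 450 * 0.964 = 434
Band 3: 460 * 0.969 = 446
Band 4: 1260 * 0.968 = 1220
Band 5: 1710 * 0.942 = 1611
Band 6: 760 * 0.954 = 725
Net migration: Band 6 − 112 → 613
Population now: 0–14=562, 15–29=434, 30–44=446, 45–59=1220, 60–74=1611, 75–89=613
Dependents (band 0–14 + band 75–89) = 562 + 613 = 1175; working-age = 3711; ratio = 1175/3711 × 100 = 31.7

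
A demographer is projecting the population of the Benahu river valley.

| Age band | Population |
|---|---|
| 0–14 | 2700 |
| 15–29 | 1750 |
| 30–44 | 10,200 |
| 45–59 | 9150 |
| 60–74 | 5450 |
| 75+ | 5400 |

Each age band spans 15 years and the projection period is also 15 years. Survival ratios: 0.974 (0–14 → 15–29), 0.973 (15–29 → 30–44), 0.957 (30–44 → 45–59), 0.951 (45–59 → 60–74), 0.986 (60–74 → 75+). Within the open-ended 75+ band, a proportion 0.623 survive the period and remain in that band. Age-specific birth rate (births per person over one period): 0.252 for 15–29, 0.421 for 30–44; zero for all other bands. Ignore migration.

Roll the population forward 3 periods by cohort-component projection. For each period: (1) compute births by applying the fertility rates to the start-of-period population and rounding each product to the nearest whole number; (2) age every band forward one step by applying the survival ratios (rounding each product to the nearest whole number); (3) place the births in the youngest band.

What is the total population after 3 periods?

After projecting period 1:
Births: 1750 * 0.252 = 441, 10200 * 0.421 = 4294 → total 4735
15–29: 2700 * 0.974 = 2630
30–44: 1750 * 0.973 = 1703
45–59: 10200 * 0.957 = 9761
60–74: 9150 * 0.951 = 8702
75+: 5450 * 0.986 + 5400 * 0.623 = 5374 + 3364 = 8738
→ [4735, 2630, 1703, 9761, 8702, 8738]
After projecting period 2:
Births: 2630 * 0.252 = 663, 1703 * 0.421 = 717 → total 1380
15–29: 4735 * 0.974 = 4612
30–44: 2630 * 0.973 = 2559
45–59: 1703 * 0.957 = 1630
60–74: 9761 * 0.951 = 9283
75+: 8702 * 0.986 + 8738 * 0.623 = 8580 + 5444 = 14024
→ [1380, 4612, 2559, 1630, 9283, 14024]
After projecting period 3:
Births: 4612 * 0.252 = 1162, 2559 * 0.421 = 1077 → total 2239
15–29: 1380 * 0.974 = 1344
30–44: 4612 * 0.973 = 4487
45–59: 2559 * 0.957 = 2449
60–74: 1630 * 0.951 = 1550
75+: 9283 * 0.986 + 14024 * 0.623 = 9153 + 8737 = 17890
→ [2239, 1344, 4487, 2449, 1550, 17890]
Total after period 3: 2239 + 1344 + 4487 + 2449 + 1550 + 17890 = 29959

29959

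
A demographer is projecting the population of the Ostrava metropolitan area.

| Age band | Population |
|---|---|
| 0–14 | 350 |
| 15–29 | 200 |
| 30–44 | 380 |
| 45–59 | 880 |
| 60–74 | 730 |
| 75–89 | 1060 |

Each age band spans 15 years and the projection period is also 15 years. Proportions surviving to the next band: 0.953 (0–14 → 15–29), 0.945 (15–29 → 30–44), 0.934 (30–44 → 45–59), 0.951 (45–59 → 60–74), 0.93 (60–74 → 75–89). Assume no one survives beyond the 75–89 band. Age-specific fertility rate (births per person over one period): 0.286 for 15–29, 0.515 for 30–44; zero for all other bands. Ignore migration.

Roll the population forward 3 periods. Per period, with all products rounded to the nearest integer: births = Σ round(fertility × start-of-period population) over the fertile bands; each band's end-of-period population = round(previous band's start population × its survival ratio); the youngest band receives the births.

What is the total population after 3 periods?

1421

Period 1.
Births: 200 × 0.286 = 57  |  380 × 0.515 = 196 → 253
15–29: 350 × 0.953 = 334
30–44: 200 × 0.945 = 189
45–59: 380 × 0.934 = 355
60–74: 880 × 0.951 = 837
75–89: 730 × 0.93 = 679
Giving 253 / 334 / 189 / 355 / 837 / 679.
Period 2.
Births: 334 × 0.286 = 96  |  189 × 0.515 = 97 → 193
15–29: 253 × 0.953 = 241
30–44: 334 × 0.945 = 316
45–59: 189 × 0.934 = 177
60–74: 355 × 0.951 = 338
75–89: 837 × 0.93 = 778
Giving 193 / 241 / 316 / 177 / 338 / 778.
Period 3.
Births: 241 × 0.286 = 69  |  316 × 0.515 = 163 → 232
15–29: 193 × 0.953 = 184
30–44: 241 × 0.945 = 228
45–59: 316 × 0.934 = 295
60–74: 177 × 0.951 = 168
75–89: 338 × 0.93 = 314
Giving 232 / 184 / 228 / 295 / 168 / 314.
Total after period 3: 232 + 184 + 228 + 295 + 168 + 314 = 1421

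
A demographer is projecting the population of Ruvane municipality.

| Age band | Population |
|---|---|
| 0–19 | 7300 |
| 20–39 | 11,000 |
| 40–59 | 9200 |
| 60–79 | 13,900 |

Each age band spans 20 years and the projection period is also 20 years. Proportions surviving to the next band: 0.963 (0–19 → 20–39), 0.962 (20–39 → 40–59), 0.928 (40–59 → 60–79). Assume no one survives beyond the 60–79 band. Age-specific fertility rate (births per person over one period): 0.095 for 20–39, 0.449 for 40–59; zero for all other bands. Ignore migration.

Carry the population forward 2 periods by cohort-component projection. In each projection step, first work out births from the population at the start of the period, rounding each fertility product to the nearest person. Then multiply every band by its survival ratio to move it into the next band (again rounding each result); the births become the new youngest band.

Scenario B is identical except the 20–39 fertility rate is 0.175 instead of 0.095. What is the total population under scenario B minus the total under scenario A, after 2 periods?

[period 1]
Births: 11000 × 0.095 = 1045, 9200 × 0.449 = 4131 → total 5176
20–39: 7300 × 0.963 = 7030
40–59: 11000 × 0.962 = 10582
60–79: 9200 × 0.928 = 8538
Giving 5176 / 7030 / 10582 / 8538.
[period 2]
Births: 7030 × 0.095 = 668, 10582 × 0.449 = 4751 → total 5419
20–39: 5176 × 0.963 = 4984
40–59: 7030 × 0.962 = 6763
60–79: 10582 × 0.928 = 9820
Giving 5419 / 4984 / 6763 / 9820.
Scenario A total after 2 periods: 26986
Scenario B projection —
[period 1]
Births: 11000 × 0.175 = 1925, 9200 × 0.449 = 4131 → total 6056
20–39: 7300 × 0.963 = 7030
40–59: 11000 × 0.962 = 10582
60–79: 9200 × 0.928 = 8538
Giving 6056 / 7030 / 10582 / 8538.
[period 2]
Births: 7030 × 0.175 = 1230, 10582 × 0.449 = 4751 → total 5981
20–39: 6056 × 0.963 = 5832
40–59: 7030 × 0.962 = 6763
60–79: 10582 × 0.928 = 9820
Giving 5981 / 5832 / 6763 / 9820.
Scenario B total after 2 periods: 28396
Difference B − A = 28396 − 26986 = 1410

1410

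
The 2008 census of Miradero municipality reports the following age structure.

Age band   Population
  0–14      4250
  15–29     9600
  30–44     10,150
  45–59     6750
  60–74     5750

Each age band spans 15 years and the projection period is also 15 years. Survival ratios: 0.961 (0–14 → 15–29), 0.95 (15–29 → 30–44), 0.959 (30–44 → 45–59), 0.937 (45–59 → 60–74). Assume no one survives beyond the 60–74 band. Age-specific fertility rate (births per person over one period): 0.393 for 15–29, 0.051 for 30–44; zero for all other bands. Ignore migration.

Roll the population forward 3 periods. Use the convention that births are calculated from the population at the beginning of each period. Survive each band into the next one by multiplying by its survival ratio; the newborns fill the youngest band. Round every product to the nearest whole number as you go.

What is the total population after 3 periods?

19642

— Period 1 —
Births: 9600 × 0.393 = 3773 ; 10150 × 0.051 = 518 → total 4291
15–29: 4250 × 0.961 = 4084
30–44: 9600 × 0.95 = 9120
45–59: 10150 × 0.959 = 9734
60–74: 6750 × 0.937 = 6325
End of period: [4291, 4084, 9120, 9734, 6325]
— Period 2 —
Births: 4084 × 0.393 = 1605 ; 9120 × 0.051 = 465 → total 2070
15–29: 4291 × 0.961 = 4124
30–44: 4084 × 0.95 = 3880
45–59: 9120 × 0.959 = 8746
60–74: 9734 × 0.937 = 9121
End of period: [2070, 4124, 3880, 8746, 9121]
— Period 3 —
Births: 4124 × 0.393 = 1621 ; 3880 × 0.051 = 198 → total 1819
15–29: 2070 × 0.961 = 1989
30–44: 4124 × 0.95 = 3918
45–59: 3880 × 0.959 = 3721
60–74: 8746 × 0.937 = 8195
End of period: [1819, 1989, 3918, 3721, 8195]
Total after period 3: 1819 + 1989 + 3918 + 3721 + 8195 = 19642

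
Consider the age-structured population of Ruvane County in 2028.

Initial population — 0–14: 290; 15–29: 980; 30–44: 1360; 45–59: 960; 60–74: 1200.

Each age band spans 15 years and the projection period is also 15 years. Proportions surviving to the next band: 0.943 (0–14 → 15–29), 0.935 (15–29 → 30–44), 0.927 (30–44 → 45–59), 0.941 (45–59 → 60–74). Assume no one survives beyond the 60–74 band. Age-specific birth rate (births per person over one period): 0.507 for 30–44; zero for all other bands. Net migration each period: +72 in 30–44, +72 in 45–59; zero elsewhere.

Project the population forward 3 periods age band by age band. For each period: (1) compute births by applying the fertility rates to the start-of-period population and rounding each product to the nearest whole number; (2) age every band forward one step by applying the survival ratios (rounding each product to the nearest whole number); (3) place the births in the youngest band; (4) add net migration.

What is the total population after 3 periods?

(Groups numbered youngest = 1 to oldest = 5.)
[period 1]
Births: 1360 * 0.507 = 690
Group 2: 290 * 0.943 = 273
Group 3: 980 * 0.935 = 916
Group 4: 1360 * 0.927 = 1261
Group 5: 960 * 0.941 = 903
Net migration: Group 3 + 72 → 988; Group 4 + 72 → 1333
Population now: 0–14=690, 15–29=273, 30–44=988, 45–59=1333, 60–74=903
[period 2]
Births: 988 * 0.507 = 501
Group 2: 690 * 0.943 = 651
Group 3: 273 * 0.935 = 255
Group 4: 988 * 0.927 = 916
Group 5: 1333 * 0.941 = 1254
Net migration: Group 3 + 72 → 327; Group 4 + 72 → 988
Population now: 0–14=501, 15–29=651, 30–44=327, 45–59=988, 60–74=1254
[period 3]
Births: 327 * 0.507 = 166
Group 2: 501 * 0.943 = 472
Group 3: 651 * 0.935 = 609
Group 4: 327 * 0.927 = 303
Group 5: 988 * 0.941 = 930
Net migration: Group 3 + 72 → 681; Group 4 + 72 → 375
Population now: 0–14=166, 15–29=472, 30–44=681, 45–59=375, 60–74=930
Total after period 3: 166 + 472 + 681 + 375 + 930 = 2624

2624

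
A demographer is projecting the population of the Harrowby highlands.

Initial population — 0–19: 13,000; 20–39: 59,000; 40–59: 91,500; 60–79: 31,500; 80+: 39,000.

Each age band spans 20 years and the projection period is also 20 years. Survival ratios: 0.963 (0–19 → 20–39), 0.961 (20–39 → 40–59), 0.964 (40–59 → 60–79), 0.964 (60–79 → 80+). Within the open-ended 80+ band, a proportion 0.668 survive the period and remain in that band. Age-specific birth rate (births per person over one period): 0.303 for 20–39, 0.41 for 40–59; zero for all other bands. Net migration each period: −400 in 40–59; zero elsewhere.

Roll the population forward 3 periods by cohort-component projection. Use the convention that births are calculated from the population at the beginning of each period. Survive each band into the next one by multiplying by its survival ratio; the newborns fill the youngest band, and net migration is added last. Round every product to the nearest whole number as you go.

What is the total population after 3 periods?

243182

(Groups numbered youngest = 1 to oldest = 5.)
[period 1]
Births: 59000 × 0.303 = 17877 ; 91500 × 0.41 = 37515 — total 55392
Group 2: 13000 × 0.963 = 12519
Group 3: 59000 × 0.961 = 56699
Group 4: 91500 × 0.964 = 88206
Group 5: 31500 × 0.964 + 39000 × 0.668 = 30366 + 26052 = 56418
Net migration: Group 3 − 400 → 56299
Giving 55392 / 12519 / 56299 / 88206 / 56418.
[period 2]
Births: 12519 × 0.303 = 3793 ; 56299 × 0.41 = 23083 — total 26876
Group 2: 55392 × 0.963 = 53342
Group 3: 12519 × 0.961 = 12031
Group 4: 56299 × 0.964 = 54272
Group 5: 88206 × 0.964 + 56418 × 0.668 = 85031 + 37687 = 122718
Net migration: Group 3 − 400 → 11631
Giving 26876 / 53342 / 11631 / 54272 / 122718.
[period 3]
Births: 53342 × 0.303 = 16163 ; 11631 × 0.41 = 4769 — total 20932
Group 2: 26876 × 0.963 = 25882
Group 3: 53342 × 0.961 = 51262
Group 4: 11631 × 0.964 = 11212
Group 5: 54272 × 0.964 + 122718 × 0.668 = 52318 + 81976 = 134294
Net migration: Group 3 − 400 → 50862
Giving 20932 / 25882 / 50862 / 11212 / 134294.
Total after period 3: 20932 + 25882 + 50862 + 11212 + 134294 = 243182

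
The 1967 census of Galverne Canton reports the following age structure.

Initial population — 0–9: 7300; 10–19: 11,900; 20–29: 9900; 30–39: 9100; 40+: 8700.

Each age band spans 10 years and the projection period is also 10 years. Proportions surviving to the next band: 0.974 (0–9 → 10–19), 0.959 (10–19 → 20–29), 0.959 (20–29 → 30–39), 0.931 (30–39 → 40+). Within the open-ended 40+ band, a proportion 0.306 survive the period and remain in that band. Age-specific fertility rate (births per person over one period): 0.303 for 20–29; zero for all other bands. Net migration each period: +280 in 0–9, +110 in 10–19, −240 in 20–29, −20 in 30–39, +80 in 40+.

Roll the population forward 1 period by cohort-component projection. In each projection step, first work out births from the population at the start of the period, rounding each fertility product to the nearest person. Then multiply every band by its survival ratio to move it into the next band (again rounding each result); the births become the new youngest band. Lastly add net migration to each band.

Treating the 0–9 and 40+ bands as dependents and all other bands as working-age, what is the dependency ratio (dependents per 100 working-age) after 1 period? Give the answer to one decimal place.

— Period 1 —
Births: 9900 × 0.303 = 3000
10–19: 7300 × 0.974 = 7110
20–29: 11900 × 0.959 = 11412
30–39: 9900 × 0.959 = 9494
40+: 9100 × 0.931 + 8700 × 0.306 = 8472 + 2662 = 11134
Net migration: 0–9 + 280 → 3280; 10–19 + 110 → 7220; 20–29 − 240 → 11172; 30–39 − 20 → 9474; 40+ + 80 → 11214
→ [3280, 7220, 11172, 9474, 11214]
Dependents (band 0–9 + band 40+) = 3280 + 11214 = 14494; working-age = 27866; ratio = 14494/27866 × 100 = 52.0

52.0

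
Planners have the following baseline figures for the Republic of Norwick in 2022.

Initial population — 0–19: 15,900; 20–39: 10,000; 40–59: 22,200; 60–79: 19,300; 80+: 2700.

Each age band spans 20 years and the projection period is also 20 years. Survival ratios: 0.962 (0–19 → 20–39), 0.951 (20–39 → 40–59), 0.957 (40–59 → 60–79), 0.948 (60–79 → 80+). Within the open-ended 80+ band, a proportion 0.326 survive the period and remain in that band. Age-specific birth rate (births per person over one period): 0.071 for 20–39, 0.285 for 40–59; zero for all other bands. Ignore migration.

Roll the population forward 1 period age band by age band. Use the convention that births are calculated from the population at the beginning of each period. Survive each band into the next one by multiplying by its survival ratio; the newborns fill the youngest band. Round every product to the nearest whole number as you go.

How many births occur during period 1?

7037

Period 1.
Births: 10000 × 0.071 = 710 ; 22200 × 0.285 = 6327 → total 7037
20–39: 15900 × 0.962 = 15296
40–59: 10000 × 0.951 = 9510
60–79: 22200 × 0.957 = 21245
80+: 19300 × 0.948 + 2700 × 0.326 = 18296 + 880 = 19176
End of period: [7037, 15296, 9510, 21245, 19176]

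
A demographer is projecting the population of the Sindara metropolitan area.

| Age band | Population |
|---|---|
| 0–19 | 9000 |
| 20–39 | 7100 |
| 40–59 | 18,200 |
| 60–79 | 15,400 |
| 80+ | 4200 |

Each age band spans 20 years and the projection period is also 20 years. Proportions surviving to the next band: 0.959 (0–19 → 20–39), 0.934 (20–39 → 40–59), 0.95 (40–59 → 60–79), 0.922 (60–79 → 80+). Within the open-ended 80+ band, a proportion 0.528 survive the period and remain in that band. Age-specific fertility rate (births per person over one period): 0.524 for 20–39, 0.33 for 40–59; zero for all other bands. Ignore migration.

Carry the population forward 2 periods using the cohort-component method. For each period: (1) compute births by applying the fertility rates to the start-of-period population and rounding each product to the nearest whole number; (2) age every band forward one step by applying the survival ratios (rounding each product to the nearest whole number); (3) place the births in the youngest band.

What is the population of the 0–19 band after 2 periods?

— Period 1 —
Births: 7100 * 0.524 = 3720 ; 18200 * 0.33 = 6006 — total 9726
20–39: 9000 * 0.959 = 8631
40–59: 7100 * 0.934 = 6631
60–79: 18200 * 0.95 = 17290
80+: 15400 * 0.922 + 4200 * 0.528 = 14199 + 2218 = 16417
Population now: 0–19=9726, 20–39=8631, 40–59=6631, 60–79=17290, 80+=16417
— Period 2 —
Births: 8631 * 0.524 = 4523 ; 6631 * 0.33 = 2188 — total 6711
20–39: 9726 * 0.959 = 9327
40–59: 8631 * 0.934 = 8061
60–79: 6631 * 0.95 = 6299
80+: 17290 * 0.922 + 16417 * 0.528 = 15941 + 8668 = 24609
Population now: 0–19=6711, 20–39=9327, 40–59=8061, 60–79=6299, 80+=24609

6711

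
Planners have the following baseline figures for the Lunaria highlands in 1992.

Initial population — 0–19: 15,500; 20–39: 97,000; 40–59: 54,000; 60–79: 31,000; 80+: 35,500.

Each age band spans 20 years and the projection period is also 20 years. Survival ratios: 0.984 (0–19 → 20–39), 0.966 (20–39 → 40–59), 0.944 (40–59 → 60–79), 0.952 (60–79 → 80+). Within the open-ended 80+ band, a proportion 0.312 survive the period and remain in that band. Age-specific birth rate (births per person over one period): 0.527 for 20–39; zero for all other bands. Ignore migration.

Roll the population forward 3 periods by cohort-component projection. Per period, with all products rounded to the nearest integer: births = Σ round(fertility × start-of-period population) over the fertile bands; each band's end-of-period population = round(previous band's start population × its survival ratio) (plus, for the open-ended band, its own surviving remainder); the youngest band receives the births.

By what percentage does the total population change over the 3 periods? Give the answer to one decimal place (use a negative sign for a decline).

-14.1

— Period 1 —
Births: 97000 × 0.527 = 51119
20–39: 15500 × 0.984 = 15252
40–59: 97000 × 0.966 = 93702
60–79: 54000 × 0.944 = 50976
80+: 31000 × 0.952 + 35500 × 0.312 = 29512 + 11076 = 40588
End of period: [51119, 15252, 93702, 50976, 40588]
— Period 2 —
Births: 15252 × 0.527 = 8038
20–39: 51119 × 0.984 = 50301
40–59: 15252 × 0.966 = 14733
60–79: 93702 × 0.944 = 88455
80+: 50976 × 0.952 + 40588 × 0.312 = 48529 + 12663 = 61192
End of period: [8038, 50301, 14733, 88455, 61192]
— Period 3 —
Births: 50301 × 0.527 = 26509
20–39: 8038 × 0.984 = 7909
40–59: 50301 × 0.966 = 48591
60–79: 14733 × 0.944 = 13908
80+: 88455 × 0.952 + 61192 × 0.312 = 84209 + 19092 = 103301
End of period: [26509, 7909, 48591, 13908, 103301]
Total: 233000 → 200218; change = -32782; percentage change = -14.1%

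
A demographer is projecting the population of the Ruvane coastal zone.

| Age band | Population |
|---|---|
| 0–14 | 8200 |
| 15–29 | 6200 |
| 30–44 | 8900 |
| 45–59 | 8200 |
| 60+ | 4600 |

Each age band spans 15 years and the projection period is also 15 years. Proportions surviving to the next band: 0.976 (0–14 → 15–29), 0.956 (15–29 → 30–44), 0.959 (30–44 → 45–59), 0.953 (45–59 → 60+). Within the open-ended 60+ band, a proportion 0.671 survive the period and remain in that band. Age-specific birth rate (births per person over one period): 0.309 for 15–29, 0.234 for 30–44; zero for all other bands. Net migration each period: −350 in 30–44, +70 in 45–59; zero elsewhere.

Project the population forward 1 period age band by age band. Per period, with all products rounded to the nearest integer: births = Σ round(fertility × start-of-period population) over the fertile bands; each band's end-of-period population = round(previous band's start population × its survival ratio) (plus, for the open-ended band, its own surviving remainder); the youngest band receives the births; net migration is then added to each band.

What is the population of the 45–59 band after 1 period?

8605

Numbering the bands 1..5 from youngest to oldest:
— Period 1 —
Births: 6200 × 0.309 = 1916  |  8900 × 0.234 = 2083 ⇒ total 3999
Band 2: 8200 × 0.976 = 8003
Band 3: 6200 × 0.956 = 5927
Band 4: 8900 × 0.959 = 8535
Band 5: 8200 × 0.953 + 4600 × 0.671 = 7815 + 3087 = 10902
Net migration: Band 3 − 350 → 5577; Band 4 + 70 → 8605
Giving 3999 / 8003 / 5577 / 8605 / 10902.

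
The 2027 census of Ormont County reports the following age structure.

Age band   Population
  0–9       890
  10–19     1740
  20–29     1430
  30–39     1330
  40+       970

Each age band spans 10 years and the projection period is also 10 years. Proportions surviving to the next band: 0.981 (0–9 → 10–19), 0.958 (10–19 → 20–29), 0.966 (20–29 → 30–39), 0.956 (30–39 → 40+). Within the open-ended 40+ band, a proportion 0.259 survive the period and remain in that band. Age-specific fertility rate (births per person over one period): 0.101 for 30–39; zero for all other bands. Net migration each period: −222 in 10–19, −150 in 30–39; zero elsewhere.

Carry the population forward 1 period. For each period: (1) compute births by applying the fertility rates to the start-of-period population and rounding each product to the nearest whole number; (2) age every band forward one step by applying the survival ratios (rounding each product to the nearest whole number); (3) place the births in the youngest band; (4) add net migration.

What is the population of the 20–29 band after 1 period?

[period 1]
Births: 1330 * 0.101 = 134
10–19: 890 * 0.981 = 873
20–29: 1740 * 0.958 = 1667
30–39: 1430 * 0.966 = 1381
40+: 1330 * 0.956 + 970 * 0.259 = 1271 + 251 = 1522
Net migration: 10–19 − 222 → 651; 30–39 − 150 → 1231
Giving 134 / 651 / 1667 / 1231 / 1522.

1667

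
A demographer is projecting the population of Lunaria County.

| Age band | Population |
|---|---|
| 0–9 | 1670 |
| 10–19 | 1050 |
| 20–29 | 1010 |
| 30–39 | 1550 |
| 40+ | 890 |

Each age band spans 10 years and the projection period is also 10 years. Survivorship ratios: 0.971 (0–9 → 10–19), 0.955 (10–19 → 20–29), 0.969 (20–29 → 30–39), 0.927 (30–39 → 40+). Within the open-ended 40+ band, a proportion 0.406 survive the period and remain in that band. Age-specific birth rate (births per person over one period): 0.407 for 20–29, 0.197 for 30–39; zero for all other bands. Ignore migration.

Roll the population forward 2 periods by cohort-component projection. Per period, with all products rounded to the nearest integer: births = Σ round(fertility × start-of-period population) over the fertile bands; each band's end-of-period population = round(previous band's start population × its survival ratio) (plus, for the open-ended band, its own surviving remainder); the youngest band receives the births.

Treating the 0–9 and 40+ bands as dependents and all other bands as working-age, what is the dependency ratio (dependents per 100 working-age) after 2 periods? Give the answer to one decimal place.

Period 1.
Births: 1010 × 0.407 = 411 ; 1550 × 0.197 = 305 → 716
10–19: 1670 × 0.971 = 1622
20–29: 1050 × 0.955 = 1003
30–39: 1010 × 0.969 = 979
40+: 1550 × 0.927 + 890 × 0.406 = 1437 + 361 = 1798
Population now: 0–9=716, 10–19=1622, 20–29=1003, 30–39=979, 40+=1798
Period 2.
Births: 1003 × 0.407 = 408 ; 979 × 0.197 = 193 → 601
10–19: 716 × 0.971 = 695
20–29: 1622 × 0.955 = 1549
30–39: 1003 × 0.969 = 972
40+: 979 × 0.927 + 1798 × 0.406 = 908 + 730 = 1638
Population now: 0–9=601, 10–19=695, 20–29=1549, 30–39=972, 40+=1638
Dependents (band 0–9 + band 40+) = 601 + 1638 = 2239; working-age = 3216; ratio = 2239/3216 × 100 = 69.6

69.6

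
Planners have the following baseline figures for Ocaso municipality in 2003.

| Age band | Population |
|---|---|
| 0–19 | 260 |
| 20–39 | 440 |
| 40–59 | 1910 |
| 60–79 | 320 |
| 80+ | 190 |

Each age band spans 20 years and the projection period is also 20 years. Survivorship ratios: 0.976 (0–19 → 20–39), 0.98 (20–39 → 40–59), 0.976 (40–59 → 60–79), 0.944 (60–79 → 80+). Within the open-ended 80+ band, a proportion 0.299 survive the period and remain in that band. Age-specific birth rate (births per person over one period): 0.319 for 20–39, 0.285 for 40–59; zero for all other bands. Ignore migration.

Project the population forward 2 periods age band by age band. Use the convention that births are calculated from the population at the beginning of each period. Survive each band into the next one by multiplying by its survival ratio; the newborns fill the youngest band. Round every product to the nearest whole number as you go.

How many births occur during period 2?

Numbering the groups 1..5 from youngest to oldest:
[period 1]
Births: 440 * 0.319 = 140, 1910 * 0.285 = 544 ⇒ total 684
Group 2: 260 * 0.976 = 254
Group 3: 440 * 0.98 = 431
Group 4: 1910 * 0.976 = 1864
Group 5: 320 * 0.944 + 190 * 0.299 = 302 + 57 = 359
End of period: [684, 254, 431, 1864, 359]
[period 2]
Births: 254 * 0.319 = 81, 431 * 0.285 = 123 ⇒ total 204
Group 2: 684 * 0.976 = 668
Group 3: 254 * 0.98 = 249
Group 4: 431 * 0.976 = 421
Group 5: 1864 * 0.944 + 359 * 0.299 = 1760 + 107 = 1867
End of period: [204, 668, 249, 421, 1867]

204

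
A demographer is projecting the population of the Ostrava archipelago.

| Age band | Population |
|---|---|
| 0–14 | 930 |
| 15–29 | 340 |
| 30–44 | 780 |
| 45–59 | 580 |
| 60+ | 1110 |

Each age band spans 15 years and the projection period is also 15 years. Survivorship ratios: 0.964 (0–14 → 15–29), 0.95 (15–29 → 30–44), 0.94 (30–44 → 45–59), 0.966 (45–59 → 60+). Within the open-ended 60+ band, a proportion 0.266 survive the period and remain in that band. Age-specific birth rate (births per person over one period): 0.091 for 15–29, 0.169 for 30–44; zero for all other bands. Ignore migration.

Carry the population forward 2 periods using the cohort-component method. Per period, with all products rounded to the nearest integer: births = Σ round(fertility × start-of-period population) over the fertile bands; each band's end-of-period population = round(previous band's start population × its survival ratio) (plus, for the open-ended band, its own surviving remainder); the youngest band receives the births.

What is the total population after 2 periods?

2385

After projecting period 1:
Births: 340 * 0.091 = 31, 780 * 0.169 = 132 — total 163
15–29: 930 * 0.964 = 897
30–44: 340 * 0.95 = 323
45–59: 780 * 0.94 = 733
60+: 580 * 0.966 + 1110 * 0.266 = 560 + 295 = 855
Population now: 0–14=163, 15–29=897, 30–44=323, 45–59=733, 60+=855
After projecting period 2:
Births: 897 * 0.091 = 82, 323 * 0.169 = 55 — total 137
15–29: 163 * 0.964 = 157
30–44: 897 * 0.95 = 852
45–59: 323 * 0.94 = 304
60+: 733 * 0.966 + 855 * 0.266 = 708 + 227 = 935
Population now: 0–14=137, 15–29=157, 30–44=852, 45–59=304, 60+=935
Total after period 2: 137 + 157 + 852 + 304 + 935 = 2385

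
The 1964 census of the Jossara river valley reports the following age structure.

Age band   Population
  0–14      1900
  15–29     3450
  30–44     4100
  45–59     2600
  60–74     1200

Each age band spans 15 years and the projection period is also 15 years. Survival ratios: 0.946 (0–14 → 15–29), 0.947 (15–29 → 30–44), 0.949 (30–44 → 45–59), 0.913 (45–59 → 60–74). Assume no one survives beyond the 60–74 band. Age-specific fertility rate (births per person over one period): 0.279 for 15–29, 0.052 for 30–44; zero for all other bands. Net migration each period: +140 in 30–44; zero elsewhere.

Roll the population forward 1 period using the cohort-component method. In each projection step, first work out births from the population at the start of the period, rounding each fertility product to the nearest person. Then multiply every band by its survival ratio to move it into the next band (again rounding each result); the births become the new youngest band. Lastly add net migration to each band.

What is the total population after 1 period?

[period 1]
Births: 3450 × 0.279 = 963, 4100 × 0.052 = 213 → total 1176
15–29: 1900 × 0.946 = 1797
30–44: 3450 × 0.947 = 3267
45–59: 4100 × 0.949 = 3891
60–74: 2600 × 0.913 = 2374
Net migration: 30–44 + 140 → 3407
Population now: 0–14=1176, 15–29=1797, 30–44=3407, 45–59=3891, 60–74=2374
Total after period 1: 1176 + 1797 + 3407 + 3891 + 2374 = 12645

12645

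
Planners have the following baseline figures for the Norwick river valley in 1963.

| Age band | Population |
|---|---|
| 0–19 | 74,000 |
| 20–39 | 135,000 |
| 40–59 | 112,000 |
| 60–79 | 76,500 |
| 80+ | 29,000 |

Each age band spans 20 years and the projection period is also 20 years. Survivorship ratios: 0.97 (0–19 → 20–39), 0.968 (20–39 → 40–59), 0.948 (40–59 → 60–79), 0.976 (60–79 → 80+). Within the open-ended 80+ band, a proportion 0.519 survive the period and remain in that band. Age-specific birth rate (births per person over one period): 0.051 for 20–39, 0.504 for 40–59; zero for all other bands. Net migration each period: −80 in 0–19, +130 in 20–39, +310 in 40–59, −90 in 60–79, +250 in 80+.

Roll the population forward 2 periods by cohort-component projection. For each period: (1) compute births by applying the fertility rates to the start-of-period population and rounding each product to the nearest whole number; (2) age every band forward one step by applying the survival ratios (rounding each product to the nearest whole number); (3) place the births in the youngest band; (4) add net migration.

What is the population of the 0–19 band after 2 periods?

Let band 1 be 0–19 through band 5 = 80+.
Period 1.
Births: 135000 * 0.051 = 6885 ; 112000 * 0.504 = 56448 → 63333
Band 2: 74000 * 0.97 = 71780
Band 3: 135000 * 0.968 = 130680
Band 4: 112000 * 0.948 = 106176
Band 5: 76500 * 0.976 + 29000 * 0.519 = 74664 + 15051 = 89715
Net migration: Band 1 − 80 → 63253; Band 2 + 130 → 71910; Band 3 + 310 → 130990; Band 4 − 90 → 106086; Band 5 + 250 → 89965
→ [63253, 71910, 130990, 106086, 89965]
Period 2.
Births: 71910 * 0.051 = 3667 ; 130990 * 0.504 = 66019 → 69686
Band 2: 63253 * 0.97 = 61355
Band 3: 71910 * 0.968 = 69609
Band 4: 130990 * 0.948 = 124179
Band 5: 106086 * 0.976 + 89965 * 0.519 = 103540 + 46692 = 150232
Net migration: Band 1 − 80 → 69606; Band 2 + 130 → 61485; Band 3 + 310 → 69919; Band 4 − 90 → 124089; Band 5 + 250 → 150482
→ [69606, 61485, 69919, 124089, 150482]

69606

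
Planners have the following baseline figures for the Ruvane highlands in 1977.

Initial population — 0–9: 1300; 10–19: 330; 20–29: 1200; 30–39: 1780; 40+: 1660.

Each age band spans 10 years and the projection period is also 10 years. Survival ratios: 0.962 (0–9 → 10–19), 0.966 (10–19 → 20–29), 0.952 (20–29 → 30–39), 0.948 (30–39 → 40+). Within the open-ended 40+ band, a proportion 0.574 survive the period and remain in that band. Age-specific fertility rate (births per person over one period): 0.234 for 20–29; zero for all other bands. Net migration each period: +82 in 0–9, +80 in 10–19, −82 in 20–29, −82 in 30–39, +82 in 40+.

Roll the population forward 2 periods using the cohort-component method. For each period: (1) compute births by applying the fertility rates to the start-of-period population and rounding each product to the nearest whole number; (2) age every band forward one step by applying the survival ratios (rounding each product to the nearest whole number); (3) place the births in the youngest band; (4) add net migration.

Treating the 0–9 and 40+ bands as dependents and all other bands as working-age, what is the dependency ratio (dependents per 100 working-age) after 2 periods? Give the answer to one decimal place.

156.8

(Bands numbered youngest = 1 to oldest = 5.)
[period 1]
Births: 1200 × 0.234 = 281
Band 2: 1300 × 0.962 = 1251
Band 3: 330 × 0.966 = 319
Band 4: 1200 × 0.952 = 1142
Band 5: 1780 × 0.948 + 1660 × 0.574 = 1687 + 953 = 2640
Net migration: Band 1 + 82 → 363; Band 2 + 80 → 1331; Band 3 − 82 → 237; Band 4 − 82 → 1060; Band 5 + 82 → 2722
Population now: 0–9=363, 10–19=1331, 20–29=237, 30–39=1060, 40+=2722
[period 2]
Births: 237 × 0.234 = 55
Band 2: 363 × 0.962 = 349
Band 3: 1331 × 0.966 = 1286
Band 4: 237 × 0.952 = 226
Band 5: 1060 × 0.948 + 2722 × 0.574 = 1005 + 1562 = 2567
Net migration: Band 1 + 82 → 137; Band 2 + 80 → 429; Band 3 − 82 → 1204; Band 4 − 82 → 144; Band 5 + 82 → 2649
Population now: 0–9=137, 10–19=429, 20–29=1204, 30–39=144, 40+=2649
Dependents (band 0–9 + band 40+) = 137 + 2649 = 2786; working-age = 1777; ratio = 2786/1777 × 100 = 156.8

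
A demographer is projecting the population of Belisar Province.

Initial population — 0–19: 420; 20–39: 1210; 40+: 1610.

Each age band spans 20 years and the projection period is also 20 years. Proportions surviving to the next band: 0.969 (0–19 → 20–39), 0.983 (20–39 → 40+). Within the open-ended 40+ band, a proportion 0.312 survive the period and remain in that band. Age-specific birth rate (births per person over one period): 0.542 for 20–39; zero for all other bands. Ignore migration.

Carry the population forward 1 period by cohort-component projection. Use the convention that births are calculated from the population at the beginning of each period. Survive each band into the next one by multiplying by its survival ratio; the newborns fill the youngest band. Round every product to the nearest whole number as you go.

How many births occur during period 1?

Period 1:
Births: 1210 × 0.542 = 656
20–39: 420 × 0.969 = 407
40+: 1210 × 0.983 + 1610 × 0.312 = 1189 + 502 = 1691
End of period: [656, 407, 1691]

656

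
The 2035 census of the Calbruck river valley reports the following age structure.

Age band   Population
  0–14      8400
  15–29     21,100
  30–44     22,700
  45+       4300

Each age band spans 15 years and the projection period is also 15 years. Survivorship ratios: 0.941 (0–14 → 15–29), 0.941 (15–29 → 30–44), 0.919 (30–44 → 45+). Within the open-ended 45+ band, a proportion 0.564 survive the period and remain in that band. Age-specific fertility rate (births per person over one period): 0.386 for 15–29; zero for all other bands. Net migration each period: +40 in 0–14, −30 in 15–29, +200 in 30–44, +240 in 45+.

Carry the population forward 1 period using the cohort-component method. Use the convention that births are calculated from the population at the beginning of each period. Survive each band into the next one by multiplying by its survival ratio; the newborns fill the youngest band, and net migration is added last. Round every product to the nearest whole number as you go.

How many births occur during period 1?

8145

Numbering the groups 1..4 from youngest to oldest:
After projecting period 1:
Births: 21100 × 0.386 = 8145
Group 2: 8400 × 0.941 = 7904
Group 3: 21100 × 0.941 = 19855
Group 4: 22700 × 0.919 + 4300 × 0.564 = 20861 + 2425 = 23286
Net migration: Group 1 + 40 → 8185; Group 2 − 30 → 7874; Group 3 + 200 → 20055; Group 4 + 240 → 23526
Giving 8185 / 7874 / 20055 / 23526.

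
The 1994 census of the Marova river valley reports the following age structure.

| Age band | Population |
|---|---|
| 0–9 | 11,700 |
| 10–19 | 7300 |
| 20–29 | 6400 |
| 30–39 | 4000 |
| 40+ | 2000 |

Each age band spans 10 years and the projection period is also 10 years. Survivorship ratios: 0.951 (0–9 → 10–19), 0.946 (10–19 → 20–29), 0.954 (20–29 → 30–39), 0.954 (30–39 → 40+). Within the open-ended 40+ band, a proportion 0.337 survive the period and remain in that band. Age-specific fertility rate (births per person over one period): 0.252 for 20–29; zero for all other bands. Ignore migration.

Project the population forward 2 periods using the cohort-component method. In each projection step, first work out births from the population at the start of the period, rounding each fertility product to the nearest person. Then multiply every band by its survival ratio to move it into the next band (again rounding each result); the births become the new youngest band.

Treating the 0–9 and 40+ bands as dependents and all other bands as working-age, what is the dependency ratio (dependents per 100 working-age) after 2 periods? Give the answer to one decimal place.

Period 1:
Births: 6400 × 0.252 = 1613
10–19: 11700 × 0.951 = 11127
20–29: 7300 × 0.946 = 6906
30–39: 6400 × 0.954 = 6106
40+: 4000 × 0.954 + 2000 × 0.337 = 3816 + 674 = 4490
Population now: 0–9=1613, 10–19=11127, 20–29=6906, 30–39=6106, 40+=4490
Period 2:
Births: 6906 × 0.252 = 1740
10–19: 1613 × 0.951 = 1534
20–29: 11127 × 0.946 = 10526
30–39: 6906 × 0.954 = 6588
40+: 6106 × 0.954 + 4490 × 0.337 = 5825 + 1513 = 7338
Population now: 0–9=1740, 10–19=1534, 20–29=10526, 30–39=6588, 40+=7338
Dependents (band 0–9 + band 40+) = 1740 + 7338 = 9078; working-age = 18648; ratio = 9078/18648 × 100 = 48.7

48.7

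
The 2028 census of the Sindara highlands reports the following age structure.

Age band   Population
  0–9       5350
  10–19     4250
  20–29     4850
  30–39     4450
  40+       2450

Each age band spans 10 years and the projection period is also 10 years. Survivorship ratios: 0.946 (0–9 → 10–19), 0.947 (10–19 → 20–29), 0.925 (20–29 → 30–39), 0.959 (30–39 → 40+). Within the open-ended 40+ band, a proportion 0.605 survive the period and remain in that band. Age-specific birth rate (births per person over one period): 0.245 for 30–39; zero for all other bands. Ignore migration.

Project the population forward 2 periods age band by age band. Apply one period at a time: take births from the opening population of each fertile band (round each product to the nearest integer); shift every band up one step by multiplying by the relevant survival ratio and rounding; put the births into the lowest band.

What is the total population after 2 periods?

18427

[period 1]
Births: 4450 × 0.245 = 1090
10–19: 5350 × 0.946 = 5061
20–29: 4250 × 0.947 = 4025
30–39: 4850 × 0.925 = 4486
40+: 4450 × 0.959 + 2450 × 0.605 = 4268 + 1482 = 5750
→ [1090, 5061, 4025, 4486, 5750]
[period 2]
Births: 4486 × 0.245 = 1099
10–19: 1090 × 0.946 = 1031
20–29: 5061 × 0.947 = 4793
30–39: 4025 × 0.925 = 3723
40+: 4486 × 0.959 + 5750 × 0.605 = 4302 + 3479 = 7781
→ [1099, 1031, 4793, 3723, 7781]
Total after period 2: 1099 + 1031 + 4793 + 3723 + 7781 = 18427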